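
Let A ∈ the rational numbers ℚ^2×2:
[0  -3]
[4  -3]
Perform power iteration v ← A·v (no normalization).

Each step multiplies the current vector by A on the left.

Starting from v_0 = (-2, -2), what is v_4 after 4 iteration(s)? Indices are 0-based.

v_0 = (-2, -2).
v_1 = A·v_0 = (6, -2).
v_2 = A·v_1 = (6, 30).
v_3 = A·v_2 = (-90, -66).
v_4 = A·v_3 = (198, -162).

v_4 = (198, -162)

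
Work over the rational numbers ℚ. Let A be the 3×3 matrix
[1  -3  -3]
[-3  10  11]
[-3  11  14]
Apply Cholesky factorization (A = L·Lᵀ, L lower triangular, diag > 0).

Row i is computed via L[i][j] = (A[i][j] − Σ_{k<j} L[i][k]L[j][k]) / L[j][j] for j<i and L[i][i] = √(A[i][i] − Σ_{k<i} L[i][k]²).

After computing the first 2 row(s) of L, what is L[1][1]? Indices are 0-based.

Step 1: L[0][0] = √(1) = 1.
  L[1][0] = (-3) / L[0][0] = -3.
Step 2: L[1][1] = √(1) = 1.

L[1][1] = 1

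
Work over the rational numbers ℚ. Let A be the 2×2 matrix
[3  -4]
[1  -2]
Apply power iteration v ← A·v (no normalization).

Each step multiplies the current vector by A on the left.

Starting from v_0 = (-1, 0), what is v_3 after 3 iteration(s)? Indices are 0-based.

v_0 = (-1, 0).
v_1 = A·v_0 = (-3, -1).
v_2 = A·v_1 = (-5, -1).
v_3 = A·v_2 = (-11, -3).

v_3 = (-11, -3)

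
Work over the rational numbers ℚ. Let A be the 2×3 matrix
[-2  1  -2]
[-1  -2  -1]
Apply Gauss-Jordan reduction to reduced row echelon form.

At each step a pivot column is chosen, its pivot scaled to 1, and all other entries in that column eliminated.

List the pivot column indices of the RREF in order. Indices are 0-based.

pivot columns: 0, 1

step 1: normalize row 0 (÷-2) = (1, -1/2, 1)
  row 1: subtract -1×row0 = (0, -5/2, 0)
step 2: normalize row 1 (÷-5/2) = (0, 1, 0)
  row 0: subtract -1/2×row1 = (1, 0, 1)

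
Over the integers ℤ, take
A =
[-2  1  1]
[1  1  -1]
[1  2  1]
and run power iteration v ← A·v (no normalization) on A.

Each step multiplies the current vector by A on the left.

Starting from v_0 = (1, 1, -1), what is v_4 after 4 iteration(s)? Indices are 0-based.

v_4 = (41, -24, 4)

v_0 = (1, 1, -1).
v_1 = A·v_0 = (-2, 3, 2).
v_2 = A·v_1 = (9, -1, 6).
v_3 = A·v_2 = (-13, 2, 13).
v_4 = A·v_3 = (41, -24, 4).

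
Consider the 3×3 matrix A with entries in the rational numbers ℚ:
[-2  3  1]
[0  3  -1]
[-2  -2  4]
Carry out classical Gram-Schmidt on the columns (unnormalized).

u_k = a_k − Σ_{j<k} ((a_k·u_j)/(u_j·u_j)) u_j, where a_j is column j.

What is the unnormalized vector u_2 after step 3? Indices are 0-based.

u_2 = (-12/43, 20/43, 12/43)

Step 1: u_0 = a_0 = (-2, 0, -2).
Step 2: u_1 = a_1 − (-1/4)·u_0 = (5/2, 3, -5/2).
Step 3: u_2 = a_2 − (-5/4)·u_0 − (-21/43)·u_1 = (-12/43, 20/43, 12/43).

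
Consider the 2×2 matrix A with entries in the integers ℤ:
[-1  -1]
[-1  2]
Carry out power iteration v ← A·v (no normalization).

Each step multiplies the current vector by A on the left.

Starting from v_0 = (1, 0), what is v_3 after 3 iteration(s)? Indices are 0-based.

v_0 = (1, 0).
v_1 = A·v_0 = (-1, -1).
v_2 = A·v_1 = (2, -1).
v_3 = A·v_2 = (-1, -4).

v_3 = (-1, -4)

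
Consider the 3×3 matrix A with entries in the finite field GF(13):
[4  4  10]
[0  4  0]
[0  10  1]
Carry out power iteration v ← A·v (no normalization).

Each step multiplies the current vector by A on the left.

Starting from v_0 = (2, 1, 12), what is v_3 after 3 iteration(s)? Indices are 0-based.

v_0 = (2, 1, 12).
v_1 = A·v_0 = (2, 4, 9).
v_2 = A·v_1 = (10, 3, 10).
v_3 = A·v_2 = (9, 12, 1).

v_3 = (9, 12, 1)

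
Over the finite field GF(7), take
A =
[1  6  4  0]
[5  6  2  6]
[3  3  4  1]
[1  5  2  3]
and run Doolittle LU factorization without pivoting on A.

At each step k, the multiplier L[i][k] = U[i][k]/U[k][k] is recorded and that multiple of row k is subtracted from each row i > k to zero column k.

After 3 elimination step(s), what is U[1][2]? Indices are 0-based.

U[1][2] = 3

[col 0] pivot 1
  R1 -= 5*R0 → (0, 4, 3, 6)  (L[1][0] := 5)
  R2 -= 3*R0 → (0, 6, 6, 1)  (L[2][0] := 3)
  R3 -= 1*R0 → (0, 6, 5, 3)  (L[3][0] := 1)
[col 1] pivot 4
  R2 -= 5*R1 → (0, 0, 5, 6)  (L[2][1] := 5)
  R3 -= 5*R1 → (0, 0, 4, 1)  (L[3][1] := 5)
[col 2] pivot 5
  R3 -= 5*R2 → (0, 0, 0, 6)  (L[3][2] := 5)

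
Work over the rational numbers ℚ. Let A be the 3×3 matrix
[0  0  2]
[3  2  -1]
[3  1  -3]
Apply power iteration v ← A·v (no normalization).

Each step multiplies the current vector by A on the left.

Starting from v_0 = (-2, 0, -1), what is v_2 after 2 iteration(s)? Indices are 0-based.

v_2 = (-6, -13, -2)

v_0 = (-2, 0, -1).
v_1 = A·v_0 = (-2, -5, -3).
v_2 = A·v_1 = (-6, -13, -2).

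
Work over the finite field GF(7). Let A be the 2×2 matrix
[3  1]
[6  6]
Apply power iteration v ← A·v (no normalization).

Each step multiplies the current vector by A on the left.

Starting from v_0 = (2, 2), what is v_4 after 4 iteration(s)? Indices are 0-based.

v_0 = (2, 2).
v_1 = A·v_0 = (1, 3).
v_2 = A·v_1 = (6, 3).
v_3 = A·v_2 = (0, 5).
v_4 = A·v_3 = (5, 2).

v_4 = (5, 2)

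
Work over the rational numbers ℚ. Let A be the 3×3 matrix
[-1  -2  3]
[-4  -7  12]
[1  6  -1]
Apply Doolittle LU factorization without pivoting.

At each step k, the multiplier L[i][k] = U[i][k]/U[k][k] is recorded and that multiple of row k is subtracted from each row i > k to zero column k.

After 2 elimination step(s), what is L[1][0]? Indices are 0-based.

L[1][0] = 4

k=0: U[0][0]=-1
  eliminate (1,0): mult=4, new row 1: (0, 1, 0); set L[1][0]=4
  eliminate (2,0): mult=-1, new row 2: (0, 4, 2); set L[2][0]=-1
k=1: U[1][1]=1
  eliminate (2,1): mult=4, new row 2: (0, 0, 2); set L[2][1]=4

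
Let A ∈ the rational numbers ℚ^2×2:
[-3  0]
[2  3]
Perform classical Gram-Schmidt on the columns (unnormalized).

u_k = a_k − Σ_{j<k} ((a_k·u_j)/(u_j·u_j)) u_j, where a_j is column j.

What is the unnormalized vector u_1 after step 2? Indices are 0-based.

u_1 = (18/13, 27/13)

Step 1: u_0 = a_0 = (-3, 2).
Step 2: u_1 = a_1 − (6/13)·u_0 = (18/13, 27/13).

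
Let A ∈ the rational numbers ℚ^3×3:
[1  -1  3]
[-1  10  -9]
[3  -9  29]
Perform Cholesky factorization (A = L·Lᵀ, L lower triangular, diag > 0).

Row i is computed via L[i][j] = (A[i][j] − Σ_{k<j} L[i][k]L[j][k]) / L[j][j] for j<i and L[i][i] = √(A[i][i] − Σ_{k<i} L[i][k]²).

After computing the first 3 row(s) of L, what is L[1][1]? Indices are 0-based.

Step 1: L[0][0] = √(1) = 1.
  L[1][0] = (-1) / L[0][0] = -1.
Step 2: L[1][1] = √(9) = 3.
  L[2][0] = (3) / L[0][0] = 3.
  L[2][1] = (-6) / L[1][1] = -2.
Step 3: L[2][2] = √(16) = 4.

L[1][1] = 3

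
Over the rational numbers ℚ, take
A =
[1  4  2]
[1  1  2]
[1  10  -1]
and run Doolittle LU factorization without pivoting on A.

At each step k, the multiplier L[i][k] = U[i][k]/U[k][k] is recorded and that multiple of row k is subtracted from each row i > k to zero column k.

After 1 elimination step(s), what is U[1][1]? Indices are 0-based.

U[1][1] = -3

Step 1: pivot at (0,0) is 1.
  row1 ← row1 − (1)·row0  ⇒  L[1][0]=1, U row1=(0, -3, 0)
  row2 ← row2 − (1)·row0  ⇒  L[2][0]=1, U row2=(0, 6, -3)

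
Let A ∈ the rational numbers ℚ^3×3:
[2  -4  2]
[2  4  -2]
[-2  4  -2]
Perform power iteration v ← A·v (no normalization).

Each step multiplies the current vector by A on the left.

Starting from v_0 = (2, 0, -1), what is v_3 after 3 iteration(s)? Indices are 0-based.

v_0 = (2, 0, -1).
v_1 = A·v_0 = (2, 6, -2).
v_2 = A·v_1 = (-24, 32, 24).
v_3 = A·v_2 = (-128, 32, 128).

v_3 = (-128, 32, 128)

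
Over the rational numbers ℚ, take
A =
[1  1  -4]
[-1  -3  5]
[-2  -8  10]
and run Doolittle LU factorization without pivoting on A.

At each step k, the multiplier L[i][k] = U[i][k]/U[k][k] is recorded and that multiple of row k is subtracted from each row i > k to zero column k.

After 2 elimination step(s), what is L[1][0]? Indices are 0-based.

[col 0] pivot 1
  R1 -= -1*R0 → (0, -2, 1)  (L[1][0] := -1)
  R2 -= -2*R0 → (0, -6, 2)  (L[2][0] := -2)
[col 1] pivot -2
  R2 -= 3*R1 → (0, 0, -1)  (L[2][1] := 3)

L[1][0] = -1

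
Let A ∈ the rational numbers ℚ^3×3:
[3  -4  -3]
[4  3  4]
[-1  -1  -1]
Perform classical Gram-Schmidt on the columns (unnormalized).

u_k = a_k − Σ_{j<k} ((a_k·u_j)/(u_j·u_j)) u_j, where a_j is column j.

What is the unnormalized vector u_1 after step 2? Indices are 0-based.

Step 1: u_0 = a_0 = (3, 4, -1).
Step 2: u_1 = a_1 − (1/26)·u_0 = (-107/26, 37/13, -25/26).

u_1 = (-107/26, 37/13, -25/26)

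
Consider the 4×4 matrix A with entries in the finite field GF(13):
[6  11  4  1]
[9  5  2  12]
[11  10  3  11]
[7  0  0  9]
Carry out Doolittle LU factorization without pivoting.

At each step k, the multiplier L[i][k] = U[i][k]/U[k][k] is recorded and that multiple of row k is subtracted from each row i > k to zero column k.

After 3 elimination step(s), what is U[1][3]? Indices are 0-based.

Step 1: pivot at (0,0) is 6.
  row1 ← row1 − (8)·row0  ⇒  L[1][0]=8, U row1=(0, 8, 9, 4)
  row2 ← row2 − (4)·row0  ⇒  L[2][0]=4, U row2=(0, 5, 0, 7)
  row3 ← row3 − (12)·row0  ⇒  L[3][0]=12, U row3=(0, 11, 4, 10)
Step 2: pivot at (1,1) is 8.
  row2 ← row2 − (12)·row1  ⇒  L[2][1]=12, U row2=(0, 0, 9, 11)
  row3 ← row3 − (3)·row1  ⇒  L[3][1]=3, U row3=(0, 0, 3, 11)
Step 3: pivot at (2,2) is 9.
  row3 ← row3 − (9)·row2  ⇒  L[3][2]=9, U row3=(0, 0, 0, 3)

U[1][3] = 4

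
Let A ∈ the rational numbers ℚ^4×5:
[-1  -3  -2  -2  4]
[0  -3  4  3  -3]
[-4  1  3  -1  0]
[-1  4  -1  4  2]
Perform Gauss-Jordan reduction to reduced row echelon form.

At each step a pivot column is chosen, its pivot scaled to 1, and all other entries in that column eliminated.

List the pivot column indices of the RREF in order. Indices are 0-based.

pivot columns: 0, 1, 2, 3

step 1: normalize row 0 (÷-1) = (1, 3, 2, 2, -4)
  row 2: subtract -4×row0 = (0, 13, 11, 7, -16)
  row 3: subtract -1×row0 = (0, 7, 1, 6, -2)
step 2: normalize row 1 (÷-3) = (0, 1, -4/3, -1, 1)
  row 0: subtract 3×row1 = (1, 0, 6, 5, -7)
  row 2: subtract 13×row1 = (0, 0, 85/3, 20, -29)
  row 3: subtract 7×row1 = (0, 0, 31/3, 13, -9)
step 3: normalize row 2 (÷85/3) = (0, 0, 1, 12/17, -87/85)
  row 0: subtract 6×row2 = (1, 0, 0, 13/17, -73/85)
  row 1: subtract -4/3×row2 = (0, 1, 0, -1/17, -31/85)
  row 3: subtract 31/3×row2 = (0, 0, 0, 97/17, 134/85)
step 4: normalize row 3 (÷97/17) = (0, 0, 0, 1, 134/485)
  row 0: subtract 13/17×row3 = (1, 0, 0, 0, -519/485)
  row 1: subtract -1/17×row3 = (0, 1, 0, 0, -169/485)
  row 2: subtract 12/17×row3 = (0, 0, 1, 0, -591/485)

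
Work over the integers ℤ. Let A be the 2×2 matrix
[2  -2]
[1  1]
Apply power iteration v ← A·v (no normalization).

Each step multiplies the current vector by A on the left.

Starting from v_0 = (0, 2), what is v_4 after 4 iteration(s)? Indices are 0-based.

v_4 = (-12, -34)

v_0 = (0, 2).
v_1 = A·v_0 = (-4, 2).
v_2 = A·v_1 = (-12, -2).
v_3 = A·v_2 = (-20, -14).
v_4 = A·v_3 = (-12, -34).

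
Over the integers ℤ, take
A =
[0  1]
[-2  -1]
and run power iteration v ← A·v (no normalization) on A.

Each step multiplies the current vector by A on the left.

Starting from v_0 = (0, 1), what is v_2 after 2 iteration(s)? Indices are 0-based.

v_0 = (0, 1).
v_1 = A·v_0 = (1, -1).
v_2 = A·v_1 = (-1, -1).

v_2 = (-1, -1)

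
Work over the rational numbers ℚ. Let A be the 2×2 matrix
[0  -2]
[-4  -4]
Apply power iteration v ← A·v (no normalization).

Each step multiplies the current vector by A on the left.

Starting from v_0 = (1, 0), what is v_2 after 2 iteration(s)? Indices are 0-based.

v_2 = (8, 16)

v_0 = (1, 0).
v_1 = A·v_0 = (0, -4).
v_2 = A·v_1 = (8, 16).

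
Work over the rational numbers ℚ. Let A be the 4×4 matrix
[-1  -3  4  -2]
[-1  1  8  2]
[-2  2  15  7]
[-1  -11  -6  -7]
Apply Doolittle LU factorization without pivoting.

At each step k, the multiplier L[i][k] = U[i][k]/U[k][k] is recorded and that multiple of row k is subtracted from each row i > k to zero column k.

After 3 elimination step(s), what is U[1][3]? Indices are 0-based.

U[1][3] = 4

Step 1: pivot at (0,0) is -1.
  row1 ← row1 − (1)·row0  ⇒  L[1][0]=1, U row1=(0, 4, 4, 4)
  row2 ← row2 − (2)·row0  ⇒  L[2][0]=2, U row2=(0, 8, 7, 11)
  row3 ← row3 − (1)·row0  ⇒  L[3][0]=1, U row3=(0, -8, -10, -5)
Step 2: pivot at (1,1) is 4.
  row2 ← row2 − (2)·row1  ⇒  L[2][1]=2, U row2=(0, 0, -1, 3)
  row3 ← row3 − (-2)·row1  ⇒  L[3][1]=-2, U row3=(0, 0, -2, 3)
Step 3: pivot at (2,2) is -1.
  row3 ← row3 − (2)·row2  ⇒  L[3][2]=2, U row3=(0, 0, 0, -3)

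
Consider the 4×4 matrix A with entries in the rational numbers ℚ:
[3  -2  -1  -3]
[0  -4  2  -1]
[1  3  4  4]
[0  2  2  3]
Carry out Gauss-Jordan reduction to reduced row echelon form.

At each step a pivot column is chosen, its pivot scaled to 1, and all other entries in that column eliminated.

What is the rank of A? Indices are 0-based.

pivot(0,0)=3: scale R0 → (1, -2/3, -1/3, -1)
  clear (2,0): R2 −= (1)R0 → (0, 11/3, 13/3, 5)
pivot(1,1)=-4: scale R1 → (0, 1, -1/2, 1/4)
  clear (0,1): R0 −= (-2/3)R1 → (1, 0, -2/3, -5/6)
  clear (2,1): R2 −= (11/3)R1 → (0, 0, 37/6, 49/12)
  clear (3,1): R3 −= (2)R1 → (0, 0, 3, 5/2)
pivot(2,2)=37/6: scale R2 → (0, 0, 1, 49/74)
  clear (0,2): R0 −= (-2/3)R2 → (1, 0, 0, -29/74)
  clear (1,2): R1 −= (-1/2)R2 → (0, 1, 0, 43/74)
  clear (3,2): R3 −= (3)R2 → (0, 0, 0, 19/37)
pivot(3,3)=19/37: scale R3 → (0, 0, 0, 1)
  clear (0,3): R0 −= (-29/74)R3 → (1, 0, 0, 0)
  clear (1,3): R1 −= (43/74)R3 → (0, 1, 0, 0)
  clear (2,3): R2 −= (49/74)R3 → (0, 0, 1, 0)

rank = 4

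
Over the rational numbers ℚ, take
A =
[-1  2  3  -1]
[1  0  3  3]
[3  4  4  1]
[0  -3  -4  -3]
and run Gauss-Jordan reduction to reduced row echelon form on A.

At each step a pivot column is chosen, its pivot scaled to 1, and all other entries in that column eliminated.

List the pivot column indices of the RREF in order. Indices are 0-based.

pivot columns: 0, 1, 2, 3

step 1: normalize row 0 (÷-1) = (1, -2, -3, 1)
  row 1: subtract 1×row0 = (0, 2, 6, 2)
  row 2: subtract 3×row0 = (0, 10, 13, -2)
step 2: normalize row 1 (÷2) = (0, 1, 3, 1)
  row 0: subtract -2×row1 = (1, 0, 3, 3)
  row 2: subtract 10×row1 = (0, 0, -17, -12)
  row 3: subtract -3×row1 = (0, 0, 5, 0)
step 3: normalize row 2 (÷-17) = (0, 0, 1, 12/17)
  row 0: subtract 3×row2 = (1, 0, 0, 15/17)
  row 1: subtract 3×row2 = (0, 1, 0, -19/17)
  row 3: subtract 5×row2 = (0, 0, 0, -60/17)
step 4: normalize row 3 (÷-60/17) = (0, 0, 0, 1)
  row 0: subtract 15/17×row3 = (1, 0, 0, 0)
  row 1: subtract -19/17×row3 = (0, 1, 0, 0)
  row 2: subtract 12/17×row3 = (0, 0, 1, 0)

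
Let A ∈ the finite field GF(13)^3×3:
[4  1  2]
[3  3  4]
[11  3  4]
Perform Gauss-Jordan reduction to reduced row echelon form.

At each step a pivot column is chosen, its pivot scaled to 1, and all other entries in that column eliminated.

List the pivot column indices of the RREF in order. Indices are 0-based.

[1] R0 /= 4  ⇒  (1, 10, 7)
     R1 -= 3·R0  ⇒  (0, 12, 9)
     R2 -= 11·R0  ⇒  (0, 10, 5)
[2] R1 /= 12  ⇒  (0, 1, 4)
     R0 -= 10·R1  ⇒  (1, 0, 6)
     R2 -= 10·R1  ⇒  (0, 0, 4)
[3] R2 /= 4  ⇒  (0, 0, 1)
     R0 -= 6·R2  ⇒  (1, 0, 0)
     R1 -= 4·R2  ⇒  (0, 1, 0)

pivot columns: 0, 1, 2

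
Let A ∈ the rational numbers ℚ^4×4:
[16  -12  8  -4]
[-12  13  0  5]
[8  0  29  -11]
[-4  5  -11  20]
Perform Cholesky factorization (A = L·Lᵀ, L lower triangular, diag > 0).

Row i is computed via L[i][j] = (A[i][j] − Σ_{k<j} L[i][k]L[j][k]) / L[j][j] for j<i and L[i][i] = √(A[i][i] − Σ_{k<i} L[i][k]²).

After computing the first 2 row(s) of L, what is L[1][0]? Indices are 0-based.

Step 1: L[0][0] = √(16) = 4.
  L[1][0] = (-12) / L[0][0] = -3.
Step 2: L[1][1] = √(4) = 2.

L[1][0] = -3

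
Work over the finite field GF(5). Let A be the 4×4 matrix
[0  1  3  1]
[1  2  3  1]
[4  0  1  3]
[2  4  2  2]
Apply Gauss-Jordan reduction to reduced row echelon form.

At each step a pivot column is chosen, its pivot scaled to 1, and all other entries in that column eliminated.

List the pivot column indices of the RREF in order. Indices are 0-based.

pivot(0,0): swap R0↔R1
pivot(0,0)=1: scale R0 → (1, 2, 3, 1)
  clear (2,0): R2 −= (4)R0 → (0, 2, 4, 4)
  clear (3,0): R3 −= (2)R0 → (0, 0, 1, 0)
pivot(1,1)=1: scale R1 → (0, 1, 3, 1)
  clear (0,1): R0 −= (2)R1 → (1, 0, 2, 4)
  clear (2,1): R2 −= (2)R1 → (0, 0, 3, 2)
pivot(2,2)=3: scale R2 → (0, 0, 1, 4)
  clear (0,2): R0 −= (2)R2 → (1, 0, 0, 1)
  clear (1,2): R1 −= (3)R2 → (0, 1, 0, 4)
  clear (3,2): R3 −= (1)R2 → (0, 0, 0, 1)
pivot(3,3)=1: scale R3 → (0, 0, 0, 1)
  clear (0,3): R0 −= (1)R3 → (1, 0, 0, 0)
  clear (1,3): R1 −= (4)R3 → (0, 1, 0, 0)
  clear (2,3): R2 −= (4)R3 → (0, 0, 1, 0)

pivot columns: 0, 1, 2, 3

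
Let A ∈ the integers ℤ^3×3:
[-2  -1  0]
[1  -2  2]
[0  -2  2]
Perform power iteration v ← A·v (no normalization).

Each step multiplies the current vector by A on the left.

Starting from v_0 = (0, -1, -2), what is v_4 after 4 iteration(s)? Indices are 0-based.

v_0 = (0, -1, -2).
v_1 = A·v_0 = (1, -2, -2).
v_2 = A·v_1 = (0, 1, 0).
v_3 = A·v_2 = (-1, -2, -2).
v_4 = A·v_3 = (4, -1, 0).

v_4 = (4, -1, 0)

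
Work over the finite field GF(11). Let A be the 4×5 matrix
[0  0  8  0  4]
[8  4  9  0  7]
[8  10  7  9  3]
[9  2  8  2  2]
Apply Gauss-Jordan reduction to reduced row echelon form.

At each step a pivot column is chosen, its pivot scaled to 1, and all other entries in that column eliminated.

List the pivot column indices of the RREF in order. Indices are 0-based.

pivot(0,0): swap R0↔R1
pivot(0,0)=8: scale R0 → (1, 6, 8, 0, 5)
  clear (2,0): R2 −= (8)R0 → (0, 6, 9, 9, 7)
  clear (3,0): R3 −= (9)R0 → (0, 3, 2, 2, 1)
pivot(1,1): swap R1↔R2
pivot(1,1)=6: scale R1 → (0, 1, 7, 7, 3)
  clear (0,1): R0 −= (6)R1 → (1, 0, 10, 2, 9)
  clear (3,1): R3 −= (3)R1 → (0, 0, 3, 3, 3)
pivot(2,2)=8: scale R2 → (0, 0, 1, 0, 6)
  clear (0,2): R0 −= (10)R2 → (1, 0, 0, 2, 4)
  clear (1,2): R1 −= (7)R2 → (0, 1, 0, 7, 5)
  clear (3,2): R3 −= (3)R2 → (0, 0, 0, 3, 7)
pivot(3,3)=3: scale R3 → (0, 0, 0, 1, 6)
  clear (0,3): R0 −= (2)R3 → (1, 0, 0, 0, 3)
  clear (1,3): R1 −= (7)R3 → (0, 1, 0, 0, 7)

pivot columns: 0, 1, 2, 3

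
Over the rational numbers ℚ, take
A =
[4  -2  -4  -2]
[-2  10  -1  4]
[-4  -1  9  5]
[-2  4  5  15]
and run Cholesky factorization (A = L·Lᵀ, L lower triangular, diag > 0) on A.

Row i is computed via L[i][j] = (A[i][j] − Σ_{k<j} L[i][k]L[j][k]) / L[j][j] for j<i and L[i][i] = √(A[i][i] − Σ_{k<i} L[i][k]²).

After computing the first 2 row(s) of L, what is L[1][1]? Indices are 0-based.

L[1][1] = 3

Step 1: L[0][0] = √(4) = 2.
  L[1][0] = (-2) / L[0][0] = -1.
Step 2: L[1][1] = √(9) = 3.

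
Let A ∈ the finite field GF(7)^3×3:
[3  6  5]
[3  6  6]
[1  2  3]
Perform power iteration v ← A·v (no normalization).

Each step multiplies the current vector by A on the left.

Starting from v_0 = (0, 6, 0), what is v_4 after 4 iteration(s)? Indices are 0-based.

v_4 = (5, 3, 6)

v_0 = (0, 6, 0).
v_1 = A·v_0 = (1, 1, 5).
v_2 = A·v_1 = (6, 4, 4).
v_3 = A·v_2 = (6, 3, 5).
v_4 = A·v_3 = (5, 3, 6).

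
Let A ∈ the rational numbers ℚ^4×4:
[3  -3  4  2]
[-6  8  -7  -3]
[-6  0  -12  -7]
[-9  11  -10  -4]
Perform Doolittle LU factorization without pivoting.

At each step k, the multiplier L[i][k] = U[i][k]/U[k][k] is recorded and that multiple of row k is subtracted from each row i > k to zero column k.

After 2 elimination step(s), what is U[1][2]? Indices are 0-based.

U[1][2] = 1

[col 0] pivot 3
  R1 -= -2*R0 → (0, 2, 1, 1)  (L[1][0] := -2)
  R2 -= -2*R0 → (0, -6, -4, -3)  (L[2][0] := -2)
  R3 -= -3*R0 → (0, 2, 2, 2)  (L[3][0] := -3)
[col 1] pivot 2
  R2 -= -3*R1 → (0, 0, -1, 0)  (L[2][1] := -3)
  R3 -= 1*R1 → (0, 0, 1, 1)  (L[3][1] := 1)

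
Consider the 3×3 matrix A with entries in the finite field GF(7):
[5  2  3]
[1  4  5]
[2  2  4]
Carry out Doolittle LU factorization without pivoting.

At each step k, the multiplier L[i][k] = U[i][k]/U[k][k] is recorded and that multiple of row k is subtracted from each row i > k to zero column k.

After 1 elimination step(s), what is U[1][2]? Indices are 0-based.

[col 0] pivot 5
  R1 -= 3*R0 → (0, 5, 3)  (L[1][0] := 3)
  R2 -= 6*R0 → (0, 4, 0)  (L[2][0] := 6)

U[1][2] = 3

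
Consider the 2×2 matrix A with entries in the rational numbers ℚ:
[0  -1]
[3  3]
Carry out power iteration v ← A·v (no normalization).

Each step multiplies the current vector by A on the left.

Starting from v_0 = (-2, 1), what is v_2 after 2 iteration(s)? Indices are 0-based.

v_0 = (-2, 1).
v_1 = A·v_0 = (-1, -3).
v_2 = A·v_1 = (3, -12).

v_2 = (3, -12)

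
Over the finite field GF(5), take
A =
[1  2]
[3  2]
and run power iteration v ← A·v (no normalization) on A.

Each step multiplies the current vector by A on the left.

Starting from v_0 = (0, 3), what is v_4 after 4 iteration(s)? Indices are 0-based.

v_0 = (0, 3).
v_1 = A·v_0 = (1, 1).
v_2 = A·v_1 = (3, 0).
v_3 = A·v_2 = (3, 4).
v_4 = A·v_3 = (1, 2).

v_4 = (1, 2)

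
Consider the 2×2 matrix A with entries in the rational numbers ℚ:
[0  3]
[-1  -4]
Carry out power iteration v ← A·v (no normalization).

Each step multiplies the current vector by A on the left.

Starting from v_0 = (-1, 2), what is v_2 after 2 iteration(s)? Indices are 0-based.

v_2 = (-21, 22)

v_0 = (-1, 2).
v_1 = A·v_0 = (6, -7).
v_2 = A·v_1 = (-21, 22).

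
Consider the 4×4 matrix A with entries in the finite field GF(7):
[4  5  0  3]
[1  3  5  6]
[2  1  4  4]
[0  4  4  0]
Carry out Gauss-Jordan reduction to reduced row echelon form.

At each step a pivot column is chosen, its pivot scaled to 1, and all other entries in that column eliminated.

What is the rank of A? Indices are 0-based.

step 1: normalize row 0 (÷4) = (1, 3, 0, 6)
  row 1: subtract 1×row0 = (0, 0, 5, 0)
  row 2: subtract 2×row0 = (0, 2, 4, 6)
step 2: exchange rows 1,2
step 2: normalize row 1 (÷2) = (0, 1, 2, 3)
  row 0: subtract 3×row1 = (1, 0, 1, 4)
  row 3: subtract 4×row1 = (0, 0, 3, 2)
step 3: normalize row 2 (÷5) = (0, 0, 1, 0)
  row 0: subtract 1×row2 = (1, 0, 0, 4)
  row 1: subtract 2×row2 = (0, 1, 0, 3)
  row 3: subtract 3×row2 = (0, 0, 0, 2)
step 4: normalize row 3 (÷2) = (0, 0, 0, 1)
  row 0: subtract 4×row3 = (1, 0, 0, 0)
  row 1: subtract 3×row3 = (0, 1, 0, 0)

rank = 4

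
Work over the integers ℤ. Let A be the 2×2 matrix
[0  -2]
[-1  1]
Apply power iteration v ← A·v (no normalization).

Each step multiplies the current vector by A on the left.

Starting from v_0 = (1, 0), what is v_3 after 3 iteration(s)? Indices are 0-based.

v_0 = (1, 0).
v_1 = A·v_0 = (0, -1).
v_2 = A·v_1 = (2, -1).
v_3 = A·v_2 = (2, -3).

v_3 = (2, -3)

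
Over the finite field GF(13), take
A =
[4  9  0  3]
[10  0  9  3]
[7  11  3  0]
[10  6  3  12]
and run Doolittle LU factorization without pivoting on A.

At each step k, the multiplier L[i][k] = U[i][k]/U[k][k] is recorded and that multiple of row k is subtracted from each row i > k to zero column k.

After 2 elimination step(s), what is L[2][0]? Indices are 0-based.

Step 1: pivot at (0,0) is 4.
  row1 ← row1 − (9)·row0  ⇒  L[1][0]=9, U row1=(0, 10, 9, 2)
  row2 ← row2 − (5)·row0  ⇒  L[2][0]=5, U row2=(0, 5, 3, 11)
  row3 ← row3 − (9)·row0  ⇒  L[3][0]=9, U row3=(0, 3, 3, 11)
Step 2: pivot at (1,1) is 10.
  row2 ← row2 − (7)·row1  ⇒  L[2][1]=7, U row2=(0, 0, 5, 10)
  row3 ← row3 − (12)·row1  ⇒  L[3][1]=12, U row3=(0, 0, 12, 0)

L[2][0] = 5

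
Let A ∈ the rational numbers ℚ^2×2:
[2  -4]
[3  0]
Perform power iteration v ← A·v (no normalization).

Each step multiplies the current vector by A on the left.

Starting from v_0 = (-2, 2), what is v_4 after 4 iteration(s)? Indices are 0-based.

v_4 = (288, 432)

v_0 = (-2, 2).
v_1 = A·v_0 = (-12, -6).
v_2 = A·v_1 = (0, -36).
v_3 = A·v_2 = (144, 0).
v_4 = A·v_3 = (288, 432).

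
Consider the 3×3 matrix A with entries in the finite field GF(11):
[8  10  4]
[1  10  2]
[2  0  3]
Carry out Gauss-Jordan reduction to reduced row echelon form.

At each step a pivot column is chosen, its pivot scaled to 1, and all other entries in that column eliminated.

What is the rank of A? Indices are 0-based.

[1] R0 /= 8  ⇒  (1, 4, 6)
     R1 -= 1·R0  ⇒  (0, 6, 7)
     R2 -= 2·R0  ⇒  (0, 3, 2)
[2] R1 /= 6  ⇒  (0, 1, 3)
     R0 -= 4·R1  ⇒  (1, 0, 5)
     R2 -= 3·R1  ⇒  (0, 0, 4)
[3] R2 /= 4  ⇒  (0, 0, 1)
     R0 -= 5·R2  ⇒  (1, 0, 0)
     R1 -= 3·R2  ⇒  (0, 1, 0)

rank = 3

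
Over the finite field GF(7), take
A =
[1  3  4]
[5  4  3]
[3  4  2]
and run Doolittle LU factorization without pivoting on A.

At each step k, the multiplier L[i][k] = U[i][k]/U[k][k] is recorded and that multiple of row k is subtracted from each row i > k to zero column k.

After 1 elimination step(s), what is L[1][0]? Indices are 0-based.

k=0: U[0][0]=1
  eliminate (1,0): mult=5, new row 1: (0, 3, 4); set L[1][0]=5
  eliminate (2,0): mult=3, new row 2: (0, 2, 4); set L[2][0]=3

L[1][0] = 5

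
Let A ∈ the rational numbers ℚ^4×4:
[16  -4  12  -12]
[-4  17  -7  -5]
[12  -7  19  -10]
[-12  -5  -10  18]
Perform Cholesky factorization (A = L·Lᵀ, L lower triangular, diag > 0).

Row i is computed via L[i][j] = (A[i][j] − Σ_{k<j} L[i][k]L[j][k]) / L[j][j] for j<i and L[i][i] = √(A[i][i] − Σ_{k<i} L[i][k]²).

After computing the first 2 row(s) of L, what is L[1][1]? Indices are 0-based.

L[1][1] = 4

Step 1: L[0][0] = √(16) = 4.
  L[1][0] = (-4) / L[0][0] = -1.
Step 2: L[1][1] = √(16) = 4.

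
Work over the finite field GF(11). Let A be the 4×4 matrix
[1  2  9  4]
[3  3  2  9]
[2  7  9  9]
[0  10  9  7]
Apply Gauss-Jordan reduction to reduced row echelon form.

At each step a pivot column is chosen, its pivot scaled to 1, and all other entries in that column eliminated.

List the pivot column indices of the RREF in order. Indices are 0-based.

pivot(0,0)=1: scale R0 → (1, 2, 9, 4)
  clear (1,0): R1 −= (3)R0 → (0, 8, 8, 8)
  clear (2,0): R2 −= (2)R0 → (0, 3, 2, 1)
pivot(1,1)=8: scale R1 → (0, 1, 1, 1)
  clear (0,1): R0 −= (2)R1 → (1, 0, 7, 2)
  clear (2,1): R2 −= (3)R1 → (0, 0, 10, 9)
  clear (3,1): R3 −= (10)R1 → (0, 0, 10, 8)
pivot(2,2)=10: scale R2 → (0, 0, 1, 2)
  clear (0,2): R0 −= (7)R2 → (1, 0, 0, 10)
  clear (1,2): R1 −= (1)R2 → (0, 1, 0, 10)
  clear (3,2): R3 −= (10)R2 → (0, 0, 0, 10)
pivot(3,3)=10: scale R3 → (0, 0, 0, 1)
  clear (0,3): R0 −= (10)R3 → (1, 0, 0, 0)
  clear (1,3): R1 −= (10)R3 → (0, 1, 0, 0)
  clear (2,3): R2 −= (2)R3 → (0, 0, 1, 0)

pivot columns: 0, 1, 2, 3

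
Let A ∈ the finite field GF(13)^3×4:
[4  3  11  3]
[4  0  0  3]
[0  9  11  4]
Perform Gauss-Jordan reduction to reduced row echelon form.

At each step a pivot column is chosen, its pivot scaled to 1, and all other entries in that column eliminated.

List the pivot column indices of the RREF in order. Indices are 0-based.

step 1: normalize row 0 (÷4) = (1, 4, 6, 4)
  row 1: subtract 4×row0 = (0, 10, 2, 0)
step 2: normalize row 1 (÷10) = (0, 1, 8, 0)
  row 0: subtract 4×row1 = (1, 0, 0, 4)
  row 2: subtract 9×row1 = (0, 0, 4, 4)
step 3: normalize row 2 (÷4) = (0, 0, 1, 1)
  row 1: subtract 8×row2 = (0, 1, 0, 5)

pivot columns: 0, 1, 2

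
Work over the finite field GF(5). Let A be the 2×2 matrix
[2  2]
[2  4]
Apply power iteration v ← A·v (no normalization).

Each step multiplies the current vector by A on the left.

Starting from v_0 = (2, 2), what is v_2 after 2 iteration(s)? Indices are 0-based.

v_0 = (2, 2).
v_1 = A·v_0 = (3, 2).
v_2 = A·v_1 = (0, 4).

v_2 = (0, 4)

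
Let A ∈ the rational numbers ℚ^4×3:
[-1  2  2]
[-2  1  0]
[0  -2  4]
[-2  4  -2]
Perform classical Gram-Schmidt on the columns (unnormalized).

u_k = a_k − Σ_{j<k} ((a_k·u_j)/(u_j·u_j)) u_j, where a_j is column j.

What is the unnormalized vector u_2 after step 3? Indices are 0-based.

u_2 = (236/81, -104/81, 52/27, -14/81)

Step 1: u_0 = a_0 = (-1, -2, 0, -2).
Step 2: u_1 = a_1 − (-4/3)·u_0 = (2/3, -5/3, -2, 4/3).
Step 3: u_2 = a_2 − (2/9)·u_0 − (-28/27)·u_1 = (236/81, -104/81, 52/27, -14/81).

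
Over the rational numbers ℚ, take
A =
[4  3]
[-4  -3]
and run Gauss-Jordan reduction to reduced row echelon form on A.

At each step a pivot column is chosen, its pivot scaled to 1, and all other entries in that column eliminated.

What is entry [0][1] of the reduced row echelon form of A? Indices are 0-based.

M[0][1] = 3/4

step 1: normalize row 0 (÷4) = (1, 3/4)
  row 1: subtract -4×row0 = (0, 0)
skip col 1 (zero from row 1)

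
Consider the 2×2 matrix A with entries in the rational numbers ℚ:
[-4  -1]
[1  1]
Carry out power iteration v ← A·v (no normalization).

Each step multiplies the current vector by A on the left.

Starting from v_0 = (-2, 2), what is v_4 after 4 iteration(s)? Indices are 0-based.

v_0 = (-2, 2).
v_1 = A·v_0 = (6, 0).
v_2 = A·v_1 = (-24, 6).
v_3 = A·v_2 = (90, -18).
v_4 = A·v_3 = (-342, 72).

v_4 = (-342, 72)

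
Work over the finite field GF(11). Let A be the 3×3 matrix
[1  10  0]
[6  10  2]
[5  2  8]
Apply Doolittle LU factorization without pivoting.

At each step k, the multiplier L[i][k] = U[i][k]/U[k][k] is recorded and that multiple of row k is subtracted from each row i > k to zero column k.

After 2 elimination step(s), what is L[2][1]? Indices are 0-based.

L[2][1] = 8

[col 0] pivot 1
  R1 -= 6*R0 → (0, 5, 2)  (L[1][0] := 6)
  R2 -= 5*R0 → (0, 7, 8)  (L[2][0] := 5)
[col 1] pivot 5
  R2 -= 8*R1 → (0, 0, 3)  (L[2][1] := 8)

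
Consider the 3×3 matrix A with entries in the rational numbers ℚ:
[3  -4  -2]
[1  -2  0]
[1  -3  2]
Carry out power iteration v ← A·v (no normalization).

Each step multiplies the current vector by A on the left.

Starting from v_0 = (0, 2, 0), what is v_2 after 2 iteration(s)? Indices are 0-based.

v_0 = (0, 2, 0).
v_1 = A·v_0 = (-8, -4, -6).
v_2 = A·v_1 = (4, 0, -8).

v_2 = (4, 0, -8)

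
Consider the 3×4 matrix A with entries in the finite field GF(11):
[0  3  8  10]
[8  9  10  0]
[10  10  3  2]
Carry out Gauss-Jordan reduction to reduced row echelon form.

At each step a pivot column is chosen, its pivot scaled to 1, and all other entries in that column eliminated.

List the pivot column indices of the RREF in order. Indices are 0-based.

[1] R0 <-> R1
[1] R0 /= 8  ⇒  (1, 8, 4, 0)
     R2 -= 10·R0  ⇒  (0, 7, 7, 2)
[2] R1 /= 3  ⇒  (0, 1, 10, 7)
     R0 -= 8·R1  ⇒  (1, 0, 1, 10)
     R2 -= 7·R1  ⇒  (0, 0, 3, 8)
[3] R2 /= 3  ⇒  (0, 0, 1, 10)
     R0 -= 1·R2  ⇒  (1, 0, 0, 0)
     R1 -= 10·R2  ⇒  (0, 1, 0, 6)

pivot columns: 0, 1, 2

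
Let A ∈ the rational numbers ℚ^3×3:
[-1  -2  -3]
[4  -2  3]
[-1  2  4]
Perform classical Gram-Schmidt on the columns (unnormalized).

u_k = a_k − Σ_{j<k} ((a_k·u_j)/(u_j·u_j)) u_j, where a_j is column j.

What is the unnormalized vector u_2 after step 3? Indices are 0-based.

Step 1: u_0 = a_0 = (-1, 4, -1).
Step 2: u_1 = a_1 − (-4/9)·u_0 = (-22/9, -2/9, 14/9).
Step 3: u_2 = a_2 − (11/18)·u_0 − (29/19)·u_1 = (51/38, 17/19, 85/38).

u_2 = (51/38, 17/19, 85/38)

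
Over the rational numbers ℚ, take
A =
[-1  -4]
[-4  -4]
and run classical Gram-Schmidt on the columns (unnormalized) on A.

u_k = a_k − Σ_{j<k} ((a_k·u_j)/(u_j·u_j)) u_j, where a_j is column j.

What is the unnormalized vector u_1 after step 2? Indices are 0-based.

Step 1: u_0 = a_0 = (-1, -4).
Step 2: u_1 = a_1 − (20/17)·u_0 = (-48/17, 12/17).

u_1 = (-48/17, 12/17)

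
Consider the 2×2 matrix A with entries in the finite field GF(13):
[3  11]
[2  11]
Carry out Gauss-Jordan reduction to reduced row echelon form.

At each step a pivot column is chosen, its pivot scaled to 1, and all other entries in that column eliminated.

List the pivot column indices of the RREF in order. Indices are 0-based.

pivot columns: 0, 1

[1] R0 /= 3  ⇒  (1, 8)
     R1 -= 2·R0  ⇒  (0, 8)
[2] R1 /= 8  ⇒  (0, 1)
     R0 -= 8·R1  ⇒  (1, 0)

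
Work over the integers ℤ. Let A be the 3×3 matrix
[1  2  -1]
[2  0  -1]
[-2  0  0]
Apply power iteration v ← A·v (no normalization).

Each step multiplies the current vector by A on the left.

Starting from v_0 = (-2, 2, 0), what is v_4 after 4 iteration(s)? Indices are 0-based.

v_4 = (-58, -32, 12)

v_0 = (-2, 2, 0).
v_1 = A·v_0 = (2, -4, 4).
v_2 = A·v_1 = (-10, 0, -4).
v_3 = A·v_2 = (-6, -16, 20).
v_4 = A·v_3 = (-58, -32, 12).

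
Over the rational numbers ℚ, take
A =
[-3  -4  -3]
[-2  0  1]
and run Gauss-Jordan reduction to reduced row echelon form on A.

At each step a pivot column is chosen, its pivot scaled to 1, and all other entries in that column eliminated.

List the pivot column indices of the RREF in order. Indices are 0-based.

pivot(0,0)=-3: scale R0 → (1, 4/3, 1)
  clear (1,0): R1 −= (-2)R0 → (0, 8/3, 3)
pivot(1,1)=8/3: scale R1 → (0, 1, 9/8)
  clear (0,1): R0 −= (4/3)R1 → (1, 0, -1/2)

pivot columns: 0, 1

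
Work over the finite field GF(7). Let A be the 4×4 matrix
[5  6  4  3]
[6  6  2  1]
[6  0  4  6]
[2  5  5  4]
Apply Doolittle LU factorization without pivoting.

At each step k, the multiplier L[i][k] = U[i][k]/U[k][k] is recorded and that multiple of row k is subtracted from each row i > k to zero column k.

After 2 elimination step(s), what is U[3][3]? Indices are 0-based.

U[3][3] = 3

Step 1: pivot at (0,0) is 5.
  row1 ← row1 − (4)·row0  ⇒  L[1][0]=4, U row1=(0, 3, 0, 3)
  row2 ← row2 − (4)·row0  ⇒  L[2][0]=4, U row2=(0, 4, 2, 1)
  row3 ← row3 − (6)·row0  ⇒  L[3][0]=6, U row3=(0, 4, 2, 0)
Step 2: pivot at (1,1) is 3.
  row2 ← row2 − (6)·row1  ⇒  L[2][1]=6, U row2=(0, 0, 2, 4)
  row3 ← row3 − (6)·row1  ⇒  L[3][1]=6, U row3=(0, 0, 2, 3)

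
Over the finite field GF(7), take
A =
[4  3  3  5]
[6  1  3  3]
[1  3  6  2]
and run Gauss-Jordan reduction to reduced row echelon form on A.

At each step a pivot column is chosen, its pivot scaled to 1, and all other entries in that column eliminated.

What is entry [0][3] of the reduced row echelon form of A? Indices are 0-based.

[1] R0 /= 4  ⇒  (1, 6, 6, 3)
     R1 -= 6·R0  ⇒  (0, 0, 2, 6)
     R2 -= 1·R0  ⇒  (0, 4, 0, 6)
[2] R1 <-> R2
[2] R1 /= 4  ⇒  (0, 1, 0, 5)
     R0 -= 6·R1  ⇒  (1, 0, 6, 1)
[3] R2 /= 2  ⇒  (0, 0, 1, 3)
     R0 -= 6·R2  ⇒  (1, 0, 0, 4)

M[0][3] = 4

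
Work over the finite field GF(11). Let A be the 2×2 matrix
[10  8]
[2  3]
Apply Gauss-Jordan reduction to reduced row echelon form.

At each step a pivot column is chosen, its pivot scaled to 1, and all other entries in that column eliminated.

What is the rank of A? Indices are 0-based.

rank = 2

pivot(0,0)=10: scale R0 → (1, 3)
  clear (1,0): R1 −= (2)R0 → (0, 8)
pivot(1,1)=8: scale R1 → (0, 1)
  clear (0,1): R0 −= (3)R1 → (1, 0)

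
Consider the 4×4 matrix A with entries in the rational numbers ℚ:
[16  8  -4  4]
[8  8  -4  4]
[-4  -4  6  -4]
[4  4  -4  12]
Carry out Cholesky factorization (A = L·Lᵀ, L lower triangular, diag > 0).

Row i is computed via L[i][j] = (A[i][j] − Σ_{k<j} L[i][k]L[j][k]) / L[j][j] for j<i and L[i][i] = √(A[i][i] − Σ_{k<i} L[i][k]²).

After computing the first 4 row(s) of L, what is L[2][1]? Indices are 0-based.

Step 1: L[0][0] = √(16) = 4.
  L[1][0] = (8) / L[0][0] = 2.
Step 2: L[1][1] = √(4) = 2.
  L[2][0] = (-4) / L[0][0] = -1.
  L[2][1] = (-2) / L[1][1] = -1.
Step 3: L[2][2] = √(4) = 2.
  L[3][0] = (4) / L[0][0] = 1.
  L[3][1] = (2) / L[1][1] = 1.
  L[3][2] = (-2) / L[2][2] = -1.
Step 4: L[3][3] = √(9) = 3.

L[2][1] = -1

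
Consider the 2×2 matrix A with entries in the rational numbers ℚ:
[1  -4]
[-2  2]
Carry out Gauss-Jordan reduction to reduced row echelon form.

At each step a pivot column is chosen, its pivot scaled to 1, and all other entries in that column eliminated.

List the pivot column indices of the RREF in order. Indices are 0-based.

pivot columns: 0, 1

[1] R0 /= 1  ⇒  (1, -4)
     R1 -= -2·R0  ⇒  (0, -6)
[2] R1 /= -6  ⇒  (0, 1)
     R0 -= -4·R1  ⇒  (1, 0)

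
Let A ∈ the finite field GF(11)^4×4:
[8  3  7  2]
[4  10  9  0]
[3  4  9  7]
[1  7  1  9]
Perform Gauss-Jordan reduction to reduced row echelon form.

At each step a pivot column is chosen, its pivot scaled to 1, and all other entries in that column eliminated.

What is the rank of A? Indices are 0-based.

rank = 4

step 1: normalize row 0 (÷8) = (1, 10, 5, 3)
  row 1: subtract 4×row0 = (0, 3, 0, 10)
  row 2: subtract 3×row0 = (0, 7, 5, 9)
  row 3: subtract 1×row0 = (0, 8, 7, 6)
step 2: normalize row 1 (÷3) = (0, 1, 0, 7)
  row 0: subtract 10×row1 = (1, 0, 5, 10)
  row 2: subtract 7×row1 = (0, 0, 5, 4)
  row 3: subtract 8×row1 = (0, 0, 7, 5)
step 3: normalize row 2 (÷5) = (0, 0, 1, 3)
  row 0: subtract 5×row2 = (1, 0, 0, 6)
  row 3: subtract 7×row2 = (0, 0, 0, 6)
step 4: normalize row 3 (÷6) = (0, 0, 0, 1)
  row 0: subtract 6×row3 = (1, 0, 0, 0)
  row 1: subtract 7×row3 = (0, 1, 0, 0)
  row 2: subtract 3×row3 = (0, 0, 1, 0)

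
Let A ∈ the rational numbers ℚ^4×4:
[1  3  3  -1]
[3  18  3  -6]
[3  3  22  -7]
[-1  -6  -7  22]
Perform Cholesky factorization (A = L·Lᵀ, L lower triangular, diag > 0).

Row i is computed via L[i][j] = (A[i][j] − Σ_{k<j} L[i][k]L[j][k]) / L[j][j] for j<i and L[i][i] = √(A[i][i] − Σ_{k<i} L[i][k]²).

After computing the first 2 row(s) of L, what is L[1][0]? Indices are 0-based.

Step 1: L[0][0] = √(1) = 1.
  L[1][0] = (3) / L[0][0] = 3.
Step 2: L[1][1] = √(9) = 3.

L[1][0] = 3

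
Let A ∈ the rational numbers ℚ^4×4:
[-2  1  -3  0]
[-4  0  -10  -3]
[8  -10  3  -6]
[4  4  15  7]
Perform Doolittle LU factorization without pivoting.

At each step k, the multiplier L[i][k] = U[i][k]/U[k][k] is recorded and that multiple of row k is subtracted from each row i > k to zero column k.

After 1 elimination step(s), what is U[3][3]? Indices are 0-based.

[col 0] pivot -2
  R1 -= 2*R0 → (0, -2, -4, -3)  (L[1][0] := 2)
  R2 -= -4*R0 → (0, -6, -9, -6)  (L[2][0] := -4)
  R3 -= -2*R0 → (0, 6, 9, 7)  (L[3][0] := -2)

U[3][3] = 7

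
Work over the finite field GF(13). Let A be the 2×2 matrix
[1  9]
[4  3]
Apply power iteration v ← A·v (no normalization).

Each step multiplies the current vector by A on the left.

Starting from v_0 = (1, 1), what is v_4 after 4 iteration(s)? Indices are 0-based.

v_0 = (1, 1).
v_1 = A·v_0 = (10, 7).
v_2 = A·v_1 = (8, 9).
v_3 = A·v_2 = (11, 7).
v_4 = A·v_3 = (9, 0).

v_4 = (9, 0)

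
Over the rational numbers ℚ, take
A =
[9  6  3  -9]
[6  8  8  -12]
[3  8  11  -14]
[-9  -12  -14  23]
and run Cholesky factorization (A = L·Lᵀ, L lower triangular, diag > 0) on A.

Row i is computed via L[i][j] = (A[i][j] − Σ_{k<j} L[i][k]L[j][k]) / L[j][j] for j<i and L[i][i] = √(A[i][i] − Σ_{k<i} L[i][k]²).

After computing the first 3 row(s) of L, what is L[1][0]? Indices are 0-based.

Step 1: L[0][0] = √(9) = 3.
  L[1][0] = (6) / L[0][0] = 2.
Step 2: L[1][1] = √(4) = 2.
  L[2][0] = (3) / L[0][0] = 1.
  L[2][1] = (6) / L[1][1] = 3.
Step 3: L[2][2] = √(1) = 1.

L[1][0] = 2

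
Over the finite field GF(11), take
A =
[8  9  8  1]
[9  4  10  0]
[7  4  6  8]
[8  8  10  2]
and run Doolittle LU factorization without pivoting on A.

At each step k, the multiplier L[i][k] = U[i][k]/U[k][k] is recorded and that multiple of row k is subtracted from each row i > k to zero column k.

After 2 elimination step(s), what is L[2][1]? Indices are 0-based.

L[2][1] = 4

Step 1: pivot at (0,0) is 8.
  row1 ← row1 − (8)·row0  ⇒  L[1][0]=8, U row1=(0, 9, 1, 3)
  row2 ← row2 − (5)·row0  ⇒  L[2][0]=5, U row2=(0, 3, 10, 3)
  row3 ← row3 − (1)·row0  ⇒  L[3][0]=1, U row3=(0, 10, 2, 1)
Step 2: pivot at (1,1) is 9.
  row2 ← row2 − (4)·row1  ⇒  L[2][1]=4, U row2=(0, 0, 6, 2)
  row3 ← row3 − (6)·row1  ⇒  L[3][1]=6, U row3=(0, 0, 7, 5)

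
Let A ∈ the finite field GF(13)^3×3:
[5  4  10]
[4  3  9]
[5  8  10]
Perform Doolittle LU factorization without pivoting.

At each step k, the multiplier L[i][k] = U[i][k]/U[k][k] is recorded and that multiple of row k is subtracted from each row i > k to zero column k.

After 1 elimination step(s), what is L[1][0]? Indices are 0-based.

[col 0] pivot 5
  R1 -= 6*R0 → (0, 5, 1)  (L[1][0] := 6)
  R2 -= 1*R0 → (0, 4, 0)  (L[2][0] := 1)

L[1][0] = 6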